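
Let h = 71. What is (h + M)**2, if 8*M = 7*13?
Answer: 434281/64 ≈ 6785.6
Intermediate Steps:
M = 91/8 (M = (7*13)/8 = (1/8)*91 = 91/8 ≈ 11.375)
(h + M)**2 = (71 + 91/8)**2 = (659/8)**2 = 434281/64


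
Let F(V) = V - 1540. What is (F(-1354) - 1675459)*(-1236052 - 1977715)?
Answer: 5393835485751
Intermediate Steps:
F(V) = -1540 + V
(F(-1354) - 1675459)*(-1236052 - 1977715) = ((-1540 - 1354) - 1675459)*(-1236052 - 1977715) = (-2894 - 1675459)*(-3213767) = -1678353*(-3213767) = 5393835485751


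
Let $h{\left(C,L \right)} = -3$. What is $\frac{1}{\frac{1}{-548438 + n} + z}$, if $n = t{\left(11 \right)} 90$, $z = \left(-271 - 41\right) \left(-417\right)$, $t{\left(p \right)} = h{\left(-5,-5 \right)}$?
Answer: $\frac{548708}{71389105631} \approx 7.6862 \cdot 10^{-6}$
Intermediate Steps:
$t{\left(p \right)} = -3$
$z = 130104$ ($z = \left(-312\right) \left(-417\right) = 130104$)
$n = -270$ ($n = \left(-3\right) 90 = -270$)
$\frac{1}{\frac{1}{-548438 + n} + z} = \frac{1}{\frac{1}{-548438 - 270} + 130104} = \frac{1}{\frac{1}{-548708} + 130104} = \frac{1}{- \frac{1}{548708} + 130104} = \frac{1}{\frac{71389105631}{548708}} = \frac{548708}{71389105631}$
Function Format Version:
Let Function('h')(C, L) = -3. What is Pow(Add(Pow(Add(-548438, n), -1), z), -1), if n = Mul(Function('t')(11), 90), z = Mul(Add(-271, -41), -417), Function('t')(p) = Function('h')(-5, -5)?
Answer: Rational(548708, 71389105631) ≈ 7.6862e-6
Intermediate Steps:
Function('t')(p) = -3
z = 130104 (z = Mul(-312, -417) = 130104)
n = -270 (n = Mul(-3, 90) = -270)
Pow(Add(Pow(Add(-548438, n), -1), z), -1) = Pow(Add(Pow(Add(-548438, -270), -1), 130104), -1) = Pow(Add(Pow(-548708, -1), 130104), -1) = Pow(Add(Rational(-1, 548708), 130104), -1) = Pow(Rational(71389105631, 548708), -1) = Rational(548708, 71389105631)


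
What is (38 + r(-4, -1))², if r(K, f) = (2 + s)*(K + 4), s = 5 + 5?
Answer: 1444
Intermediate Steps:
s = 10
r(K, f) = 48 + 12*K (r(K, f) = (2 + 10)*(K + 4) = 12*(4 + K) = 48 + 12*K)
(38 + r(-4, -1))² = (38 + (48 + 12*(-4)))² = (38 + (48 - 48))² = (38 + 0)² = 38² = 1444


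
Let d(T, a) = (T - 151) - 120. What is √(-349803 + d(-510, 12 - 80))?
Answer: 2*I*√87646 ≈ 592.1*I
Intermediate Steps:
d(T, a) = -271 + T (d(T, a) = (-151 + T) - 120 = -271 + T)
√(-349803 + d(-510, 12 - 80)) = √(-349803 + (-271 - 510)) = √(-349803 - 781) = √(-350584) = 2*I*√87646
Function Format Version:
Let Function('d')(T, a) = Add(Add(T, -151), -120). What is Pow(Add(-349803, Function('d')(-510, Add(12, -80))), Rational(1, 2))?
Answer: Mul(2, I, Pow(87646, Rational(1, 2))) ≈ Mul(592.10, I)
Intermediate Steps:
Function('d')(T, a) = Add(-271, T) (Function('d')(T, a) = Add(Add(-151, T), -120) = Add(-271, T))
Pow(Add(-349803, Function('d')(-510, Add(12, -80))), Rational(1, 2)) = Pow(Add(-349803, Add(-271, -510)), Rational(1, 2)) = Pow(Add(-349803, -781), Rational(1, 2)) = Pow(-350584, Rational(1, 2)) = Mul(2, I, Pow(87646, Rational(1, 2)))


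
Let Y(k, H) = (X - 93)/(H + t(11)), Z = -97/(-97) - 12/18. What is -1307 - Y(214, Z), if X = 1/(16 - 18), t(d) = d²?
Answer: -950935/728 ≈ -1306.2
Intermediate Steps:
Z = ⅓ (Z = -97*(-1/97) - 12*1/18 = 1 - ⅔ = ⅓ ≈ 0.33333)
X = -½ (X = 1/(-2) = -½ ≈ -0.50000)
Y(k, H) = -187/(2*(121 + H)) (Y(k, H) = (-½ - 93)/(H + 11²) = -187/(2*(H + 121)) = -187/(2*(121 + H)))
-1307 - Y(214, Z) = -1307 - (-187)/(242 + 2*(⅓)) = -1307 - (-187)/(242 + ⅔) = -1307 - (-187)/728/3 = -1307 - (-187)*3/728 = -1307 - 1*(-561/728) = -1307 + 561/728 = -950935/728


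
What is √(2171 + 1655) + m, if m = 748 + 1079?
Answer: 1827 + √3826 ≈ 1888.9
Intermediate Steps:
m = 1827
√(2171 + 1655) + m = √(2171 + 1655) + 1827 = √3826 + 1827 = 1827 + √3826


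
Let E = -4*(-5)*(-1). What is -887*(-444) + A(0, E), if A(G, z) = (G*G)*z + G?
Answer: 393828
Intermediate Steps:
E = -20 (E = 20*(-1) = -20)
A(G, z) = G + z*G**2 (A(G, z) = G**2*z + G = z*G**2 + G = G + z*G**2)
-887*(-444) + A(0, E) = -887*(-444) + 0*(1 + 0*(-20)) = 393828 + 0*(1 + 0) = 393828 + 0*1 = 393828 + 0 = 393828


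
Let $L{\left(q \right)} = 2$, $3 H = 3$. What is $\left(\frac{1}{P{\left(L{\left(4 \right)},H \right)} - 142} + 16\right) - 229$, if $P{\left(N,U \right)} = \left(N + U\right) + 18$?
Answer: $- \frac{25774}{121} \approx -213.01$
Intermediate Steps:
$H = 1$ ($H = \frac{1}{3} \cdot 3 = 1$)
$P{\left(N,U \right)} = 18 + N + U$
$\left(\frac{1}{P{\left(L{\left(4 \right)},H \right)} - 142} + 16\right) - 229 = \left(\frac{1}{\left(18 + 2 + 1\right) - 142} + 16\right) - 229 = \left(\frac{1}{21 - 142} + 16\right) - 229 = \left(\frac{1}{-121} + 16\right) - 229 = \left(- \frac{1}{121} + 16\right) - 229 = \frac{1935}{121} - 229 = - \frac{25774}{121}$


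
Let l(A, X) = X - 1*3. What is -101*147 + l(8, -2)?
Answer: -14852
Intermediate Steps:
l(A, X) = -3 + X (l(A, X) = X - 3 = -3 + X)
-101*147 + l(8, -2) = -101*147 + (-3 - 2) = -14847 - 5 = -14852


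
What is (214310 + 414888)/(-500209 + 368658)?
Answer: -629198/131551 ≈ -4.7829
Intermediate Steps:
(214310 + 414888)/(-500209 + 368658) = 629198/(-131551) = 629198*(-1/131551) = -629198/131551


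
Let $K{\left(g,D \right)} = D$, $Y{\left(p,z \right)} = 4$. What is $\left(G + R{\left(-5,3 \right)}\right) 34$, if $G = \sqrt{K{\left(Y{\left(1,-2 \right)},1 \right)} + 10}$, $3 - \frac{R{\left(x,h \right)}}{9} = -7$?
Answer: $3060 + 34 \sqrt{11} \approx 3172.8$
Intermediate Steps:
$R{\left(x,h \right)} = 90$ ($R{\left(x,h \right)} = 27 - -63 = 27 + 63 = 90$)
$G = \sqrt{11}$ ($G = \sqrt{1 + 10} = \sqrt{11} \approx 3.3166$)
$\left(G + R{\left(-5,3 \right)}\right) 34 = \left(\sqrt{11} + 90\right) 34 = \left(90 + \sqrt{11}\right) 34 = 3060 + 34 \sqrt{11}$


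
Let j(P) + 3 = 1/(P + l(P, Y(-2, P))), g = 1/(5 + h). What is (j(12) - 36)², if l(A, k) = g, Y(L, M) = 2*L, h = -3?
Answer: 946729/625 ≈ 1514.8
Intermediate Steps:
g = ½ (g = 1/(5 - 3) = 1/2 = ½ ≈ 0.50000)
l(A, k) = ½
j(P) = -3 + 1/(½ + P) (j(P) = -3 + 1/(P + ½) = -3 + 1/(½ + P))
(j(12) - 36)² = ((-1 - 6*12)/(1 + 2*12) - 36)² = ((-1 - 72)/(1 + 24) - 36)² = (-73/25 - 36)² = (-973/25)² = 946729/625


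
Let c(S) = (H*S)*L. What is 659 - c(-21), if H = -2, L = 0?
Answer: 659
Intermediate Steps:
c(S) = 0 (c(S) = -2*S*0 = 0)
659 - c(-21) = 659 - 1*0 = 659 + 0 = 659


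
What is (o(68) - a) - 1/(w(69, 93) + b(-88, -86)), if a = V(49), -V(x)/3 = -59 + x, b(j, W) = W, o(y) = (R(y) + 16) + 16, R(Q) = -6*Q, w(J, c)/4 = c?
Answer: -116117/286 ≈ -406.00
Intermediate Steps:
w(J, c) = 4*c
o(y) = 32 - 6*y (o(y) = (-6*y + 16) + 16 = (16 - 6*y) + 16 = 32 - 6*y)
V(x) = 177 - 3*x (V(x) = -3*(-59 + x) = 177 - 3*x)
a = 30 (a = 177 - 3*49 = 177 - 147 = 30)
(o(68) - a) - 1/(w(69, 93) + b(-88, -86)) = ((32 - 6*68) - 1*30) - 1/(4*93 - 86) = ((32 - 408) - 30) - 1/(372 - 86) = (-376 - 30) - 1/286 = -406 - 1*1/286 = -406 - 1/286 = -116117/286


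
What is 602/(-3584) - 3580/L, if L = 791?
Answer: -950493/202496 ≈ -4.6939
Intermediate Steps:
602/(-3584) - 3580/L = 602/(-3584) - 3580/791 = 602*(-1/3584) - 3580*1/791 = -43/256 - 3580/791 = -950493/202496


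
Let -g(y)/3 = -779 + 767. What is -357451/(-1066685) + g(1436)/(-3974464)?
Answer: 355159432651/1059875282960 ≈ 0.33510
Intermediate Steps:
g(y) = 36 (g(y) = -3*(-779 + 767) = -3*(-12) = 36)
-357451/(-1066685) + g(1436)/(-3974464) = -357451/(-1066685) + 36/(-3974464) = -357451*(-1/1066685) + 36*(-1/3974464) = 357451/1066685 - 9/993616 = 355159432651/1059875282960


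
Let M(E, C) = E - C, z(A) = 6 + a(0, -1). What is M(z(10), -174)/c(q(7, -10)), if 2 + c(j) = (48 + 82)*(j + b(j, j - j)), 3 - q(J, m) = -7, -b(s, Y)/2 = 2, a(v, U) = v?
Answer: 90/389 ≈ 0.23136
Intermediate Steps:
b(s, Y) = -4 (b(s, Y) = -2*2 = -4)
q(J, m) = 10 (q(J, m) = 3 - 1*(-7) = 3 + 7 = 10)
c(j) = -522 + 130*j (c(j) = -2 + (48 + 82)*(j - 4) = -2 + 130*(-4 + j) = -2 + (-520 + 130*j) = -522 + 130*j)
z(A) = 6 (z(A) = 6 + 0 = 6)
M(z(10), -174)/c(q(7, -10)) = (6 - 1*(-174))/(-522 + 130*10) = (6 + 174)/(-522 + 1300) = 180/778 = 180*(1/778) = 90/389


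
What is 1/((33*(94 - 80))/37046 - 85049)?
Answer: -18523/1575362396 ≈ -1.1758e-5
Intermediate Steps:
1/((33*(94 - 80))/37046 - 85049) = 1/((33*14)*(1/37046) - 85049) = 1/(462*(1/37046) - 85049) = 1/(231/18523 - 85049) = 1/(-1575362396/18523) = -18523/1575362396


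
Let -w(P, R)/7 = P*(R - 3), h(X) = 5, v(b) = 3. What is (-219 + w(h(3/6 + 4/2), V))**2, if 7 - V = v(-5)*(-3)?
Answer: 454276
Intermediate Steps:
V = 16 (V = 7 - 3*(-3) = 7 - 1*(-9) = 7 + 9 = 16)
w(P, R) = -7*P*(-3 + R) (w(P, R) = -7*P*(R - 3) = -7*P*(-3 + R))
(-219 + w(h(3/6 + 4/2), V))**2 = (-219 + 7*5*(3 - 1*16))**2 = (-219 + 7*5*(3 - 16))**2 = (-219 + 7*5*(-13))**2 = (-219 - 455)**2 = (-674)**2 = 454276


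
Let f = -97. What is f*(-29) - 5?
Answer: 2808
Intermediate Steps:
f*(-29) - 5 = -97*(-29) - 5 = 2813 - 5 = 2808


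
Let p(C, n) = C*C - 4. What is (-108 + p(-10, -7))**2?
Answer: 144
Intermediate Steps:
p(C, n) = -4 + C**2 (p(C, n) = C**2 - 4 = -4 + C**2)
(-108 + p(-10, -7))**2 = (-108 + (-4 + (-10)**2))**2 = (-108 + (-4 + 100))**2 = (-108 + 96)**2 = (-12)**2 = 144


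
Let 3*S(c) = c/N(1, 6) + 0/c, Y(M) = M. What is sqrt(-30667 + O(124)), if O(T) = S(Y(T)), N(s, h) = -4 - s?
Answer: I*sqrt(6901935)/15 ≈ 175.14*I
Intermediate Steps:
S(c) = -c/15 (S(c) = (c/(-4 - 1*1) + 0/c)/3 = (c/(-4 - 1) + 0)/3 = (c/(-5) + 0)/3 = (c*(-1/5) + 0)/3 = (-c/5 + 0)/3 = (-c/5)/3 = -c/15)
O(T) = -T/15
sqrt(-30667 + O(124)) = sqrt(-30667 - 1/15*124) = sqrt(-30667 - 124/15) = sqrt(-460129/15) = I*sqrt(6901935)/15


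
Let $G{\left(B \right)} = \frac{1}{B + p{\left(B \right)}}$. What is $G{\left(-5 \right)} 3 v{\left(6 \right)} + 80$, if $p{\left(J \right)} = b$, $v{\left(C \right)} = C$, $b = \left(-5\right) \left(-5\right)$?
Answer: $\frac{809}{10} \approx 80.9$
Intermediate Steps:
$b = 25$
$p{\left(J \right)} = 25$
$G{\left(B \right)} = \frac{1}{25 + B}$ ($G{\left(B \right)} = \frac{1}{B + 25} = \frac{1}{25 + B}$)
$G{\left(-5 \right)} 3 v{\left(6 \right)} + 80 = \frac{3 \cdot 6}{25 - 5} + 80 = \frac{1}{20} \cdot 18 + 80 = \frac{9}{10} + 80 = \frac{809}{10}$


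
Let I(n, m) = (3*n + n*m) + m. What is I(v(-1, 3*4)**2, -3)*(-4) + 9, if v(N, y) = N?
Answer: 21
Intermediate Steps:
I(n, m) = m + 3*n + m*n (I(n, m) = (3*n + m*n) + m = m + 3*n + m*n)
I(v(-1, 3*4)**2, -3)*(-4) + 9 = (-3 + 3*(-1)**2 - 3*(-1)**2)*(-4) + 9 = (-3 + 3*1 - 3*1)*(-4) + 9 = (-3 + 3 - 3)*(-4) + 9 = -3*(-4) + 9 = 12 + 9 = 21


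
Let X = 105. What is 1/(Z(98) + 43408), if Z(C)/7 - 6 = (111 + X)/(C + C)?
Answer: 7/304204 ≈ 2.3011e-5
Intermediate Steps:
Z(C) = 42 + 756/C (Z(C) = 42 + 7*((111 + 105)/(C + C)) = 42 + 7*(216/((2*C))) = 42 + 7*(216*(1/(2*C))) = 42 + 7*(108/C) = 42 + 756/C)
1/(Z(98) + 43408) = 1/((42 + 756/98) + 43408) = 1/((42 + 756*(1/98)) + 43408) = 1/((42 + 54/7) + 43408) = 1/(348/7 + 43408) = 1/(304204/7) = 7/304204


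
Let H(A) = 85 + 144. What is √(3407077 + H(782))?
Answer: √3407306 ≈ 1845.9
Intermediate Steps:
H(A) = 229
√(3407077 + H(782)) = √(3407077 + 229) = √3407306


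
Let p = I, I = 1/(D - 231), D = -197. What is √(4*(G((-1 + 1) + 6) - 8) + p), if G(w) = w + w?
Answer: √732629/214 ≈ 3.9997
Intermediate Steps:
I = -1/428 (I = 1/(-197 - 231) = 1/(-428) = -1/428 ≈ -0.0023364)
p = -1/428 ≈ -0.0023364
G(w) = 2*w
√(4*(G((-1 + 1) + 6) - 8) + p) = √(4*(2*((-1 + 1) + 6) - 8) - 1/428) = √(4*(2*(0 + 6) - 8) - 1/428) = √(4*(2*6 - 8) - 1/428) = √(4*(12 - 8) - 1/428) = √(4*4 - 1/428) = √(16 - 1/428) = √(6847/428) = √732629/214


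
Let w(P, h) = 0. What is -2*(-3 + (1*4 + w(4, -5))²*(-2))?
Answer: 70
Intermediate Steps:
-2*(-3 + (1*4 + w(4, -5))²*(-2)) = -2*(-3 + (1*4 + 0)²*(-2)) = -2*(-3 + (4 + 0)²*(-2)) = -2*(-3 + 4²*(-2)) = -2*(-3 + 16*(-2)) = -2*(-3 - 32) = -2*(-35) = 70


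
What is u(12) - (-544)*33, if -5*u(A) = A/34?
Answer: 1525914/85 ≈ 17952.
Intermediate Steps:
u(A) = -A/170 (u(A) = -A/(5*34) = -A/170)
u(12) - (-544)*33 = -1/170*12 - (-544)*33 = -6/85 - 1*(-17952) = -6/85 + 17952 = 1525914/85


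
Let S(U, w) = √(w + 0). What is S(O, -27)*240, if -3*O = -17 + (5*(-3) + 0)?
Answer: 720*I*√3 ≈ 1247.1*I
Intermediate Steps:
O = 32/3 (O = -(-17 + (5*(-3) + 0))/3 = -(-17 + (-15 + 0))/3 = -(-17 - 15)/3 = -⅓*(-32) = 32/3 ≈ 10.667)
S(U, w) = √w
S(O, -27)*240 = √(-27)*240 = (3*I*√3)*240 = 720*I*√3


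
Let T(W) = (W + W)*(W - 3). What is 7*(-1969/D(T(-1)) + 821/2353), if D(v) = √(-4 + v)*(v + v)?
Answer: -32247495/75296 ≈ -428.28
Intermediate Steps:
T(W) = 2*W*(-3 + W) (T(W) = (2*W)*(-3 + W) = 2*W*(-3 + W))
D(v) = 2*v*√(-4 + v) (D(v) = √(-4 + v)*(2*v) = 2*v*√(-4 + v))
7*(-1969/D(T(-1)) + 821/2353) = 7*(-1969*(-1/(4*√(-4 + 2*(-1)*(-3 - 1))*(-3 - 1))) + 821/2353) = 7*(-1969*1/(16*√(-4 + 2*(-1)*(-4))) + 821*(1/2353)) = 7*(-1969*1/(16*√(-4 + 8)) + 821/2353) = 7*(-1969/(2*8*√4) + 821/2353) = 7*(-1969/(2*8*2) + 821/2353) = 7*(-1969/32 + 821/2353) = 7*(-4606785/75296) = -32247495/75296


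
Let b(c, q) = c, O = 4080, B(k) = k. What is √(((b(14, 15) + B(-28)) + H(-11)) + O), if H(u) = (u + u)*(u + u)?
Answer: 5*√182 ≈ 67.454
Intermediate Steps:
H(u) = 4*u² (H(u) = (2*u)*(2*u) = 4*u²)
√(((b(14, 15) + B(-28)) + H(-11)) + O) = √(((14 - 28) + 4*(-11)²) + 4080) = √((-14 + 4*121) + 4080) = √((-14 + 484) + 4080) = √(470 + 4080) = √4550 = 5*√182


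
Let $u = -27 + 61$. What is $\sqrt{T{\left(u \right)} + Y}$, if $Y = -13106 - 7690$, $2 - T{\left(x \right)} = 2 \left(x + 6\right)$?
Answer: $7 i \sqrt{426} \approx 144.48 i$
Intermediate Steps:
$u = 34$
$T{\left(x \right)} = -10 - 2 x$ ($T{\left(x \right)} = 2 - 2 \left(x + 6\right) = 2 - 2 \left(6 + x\right) = 2 - \left(12 + 2 x\right) = -10 - 2 x$)
$Y = -20796$ ($Y = -13106 - 7690 = -20796$)
$\sqrt{T{\left(u \right)} + Y} = \sqrt{\left(-10 - 68\right) - 20796} = \sqrt{-78 - 20796} = \sqrt{-20874} = 7 i \sqrt{426}$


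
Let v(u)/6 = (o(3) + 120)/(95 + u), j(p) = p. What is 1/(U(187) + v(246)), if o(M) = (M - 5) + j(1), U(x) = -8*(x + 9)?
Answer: -341/533974 ≈ -0.00063861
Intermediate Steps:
U(x) = -72 - 8*x (U(x) = -8*(9 + x) = -72 - 8*x)
o(M) = -4 + M (o(M) = (M - 5) + 1 = (-5 + M) + 1 = -4 + M)
v(u) = 714/(95 + u) (v(u) = 6*(((-4 + 3) + 120)/(95 + u)) = 6*((-1 + 120)/(95 + u)) = 6*(119/(95 + u)) = 714/(95 + u))
1/(U(187) + v(246)) = 1/((-72 - 8*187) + 714/(95 + 246)) = 1/((-72 - 1496) + 714/341) = 1/(-1568 + 714*(1/341)) = 1/(-1568 + 714/341) = 1/(-533974/341) = -341/533974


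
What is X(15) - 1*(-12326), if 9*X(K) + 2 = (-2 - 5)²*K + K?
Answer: 111682/9 ≈ 12409.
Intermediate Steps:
X(K) = -2/9 + 50*K/9 (X(K) = -2/9 + ((-2 - 5)²*K + K)/9 = -2/9 + ((-7)²*K + K)/9 = -2/9 + (49*K + K)/9 = -2/9 + (50*K)/9 = -2/9 + 50*K/9)
X(15) - 1*(-12326) = (-2/9 + (50/9)*15) - 1*(-12326) = (-2/9 + 250/3) + 12326 = 748/9 + 12326 = 111682/9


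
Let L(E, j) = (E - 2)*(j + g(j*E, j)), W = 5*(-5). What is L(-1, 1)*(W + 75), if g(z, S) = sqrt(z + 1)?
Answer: -150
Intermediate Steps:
W = -25
g(z, S) = sqrt(1 + z)
L(E, j) = (-2 + E)*(j + sqrt(1 + E*j)) (L(E, j) = (E - 2)*(j + sqrt(1 + j*E)) = (-2 + E)*(j + sqrt(1 + E*j)))
L(-1, 1)*(W + 75) = (-2*1 - 2*sqrt(1 - 1*1) - 1*1 - sqrt(1 - 1*1))*(-25 + 75) = (-2 - 2*sqrt(1 - 1) - 1 - sqrt(1 - 1))*50 = (-2 - 2*sqrt(0) - 1 - sqrt(0))*50 = (-2 - 2*0 - 1 - 1*0)*50 = (-2 + 0 - 1 + 0)*50 = -3*50 = -150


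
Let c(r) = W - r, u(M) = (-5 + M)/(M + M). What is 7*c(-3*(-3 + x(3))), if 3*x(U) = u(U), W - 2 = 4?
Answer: -70/3 ≈ -23.333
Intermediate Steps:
W = 6 (W = 2 + 4 = 6)
u(M) = (-5 + M)/(2*M) (u(M) = (-5 + M)/((2*M)) = (-5 + M)*(1/(2*M)) = (-5 + M)/(2*M))
x(U) = (-5 + U)/(6*U) (x(U) = ((-5 + U)/(2*U))/3 = (-5 + U)/(6*U))
c(r) = 6 - r
7*c(-3*(-3 + x(3))) = 7*(6 - (-3)*(-3 + (⅙)*(-5 + 3)/3)) = 7*(6 - (-3)*(-3 + (⅙)*(⅓)*(-2))) = 7*(6 - (-3)*(-3 - ⅑)) = 7*(6 - (-3)*(-28)/9) = 7*(6 - 1*28/3) = 7*(6 - 28/3) = 7*(-10/3) = -70/3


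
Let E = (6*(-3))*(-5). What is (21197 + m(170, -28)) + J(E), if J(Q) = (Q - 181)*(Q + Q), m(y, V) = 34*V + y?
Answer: 4035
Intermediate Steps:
m(y, V) = y + 34*V
E = 90 (E = -18*(-5) = 90)
J(Q) = 2*Q*(-181 + Q) (J(Q) = (-181 + Q)*(2*Q) = 2*Q*(-181 + Q))
(21197 + m(170, -28)) + J(E) = (21197 + (170 + 34*(-28))) + 2*90*(-181 + 90) = (21197 + (170 - 952)) + 2*90*(-91) = (21197 - 782) - 16380 = 20415 - 16380 = 4035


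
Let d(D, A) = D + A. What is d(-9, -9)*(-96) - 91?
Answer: 1637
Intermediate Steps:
d(D, A) = A + D
d(-9, -9)*(-96) - 91 = (-9 - 9)*(-96) - 91 = -18*(-96) - 91 = 1728 - 91 = 1637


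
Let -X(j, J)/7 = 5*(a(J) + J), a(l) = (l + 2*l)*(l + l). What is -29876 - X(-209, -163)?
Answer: 5543909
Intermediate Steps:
a(l) = 6*l**2 (a(l) = (3*l)*(2*l) = 6*l**2)
X(j, J) = -210*J**2 - 35*J (X(j, J) = -35*(6*J**2 + J) = -35*(J + 6*J**2) = -7*(5*J + 30*J**2) = -210*J**2 - 35*J)
-29876 - X(-209, -163) = -29876 - 35*(-163)*(-1 - 6*(-163)) = -29876 - 35*(-163)*(-1 + 978) = -29876 - 35*(-163)*977 = -29876 - 1*(-5573785) = -29876 + 5573785 = 5543909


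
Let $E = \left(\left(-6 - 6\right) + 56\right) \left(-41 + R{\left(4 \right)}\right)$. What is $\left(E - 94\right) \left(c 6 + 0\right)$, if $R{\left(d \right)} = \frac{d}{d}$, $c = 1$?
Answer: $-11124$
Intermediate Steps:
$R{\left(d \right)} = 1$
$E = -1760$ ($E = \left(\left(-6 - 6\right) + 56\right) \left(-41 + 1\right) = \left(\left(-6 - 6\right) + 56\right) \left(-40\right) = \left(-12 + 56\right) \left(-40\right) = 44 \left(-40\right) = -1760$)
$\left(E - 94\right) \left(c 6 + 0\right) = \left(-1760 - 94\right) \left(1 \cdot 6 + 0\right) = - 1854 \left(6 + 0\right) = \left(-1854\right) 6 = -11124$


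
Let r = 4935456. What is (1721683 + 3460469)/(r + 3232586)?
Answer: 2591076/4084021 ≈ 0.63444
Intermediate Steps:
(1721683 + 3460469)/(r + 3232586) = (1721683 + 3460469)/(4935456 + 3232586) = 5182152/8168042 = 5182152*(1/8168042) = 2591076/4084021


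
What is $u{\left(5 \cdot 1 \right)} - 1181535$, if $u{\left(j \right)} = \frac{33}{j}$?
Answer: $- \frac{5907642}{5} \approx -1.1815 \cdot 10^{6}$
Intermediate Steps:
$u{\left(5 \cdot 1 \right)} - 1181535 = \frac{33}{5 \cdot 1} - 1181535 = \frac{33}{5} - 1181535 = - \frac{5907642}{5}$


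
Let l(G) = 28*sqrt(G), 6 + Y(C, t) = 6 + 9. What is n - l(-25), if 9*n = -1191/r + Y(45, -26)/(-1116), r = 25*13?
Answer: -148009/362700 - 140*I ≈ -0.40808 - 140.0*I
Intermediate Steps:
r = 325
Y(C, t) = 9 (Y(C, t) = -6 + (6 + 9) = -6 + 15 = 9)
n = -148009/362700 (n = (-1191/325 + 9/(-1116))/9 = (-1191*1/325 + 9*(-1/1116))/9 = (-1191/325 - 1/124)/9 = (1/9)*(-148009/40300) = -148009/362700 ≈ -0.40808)
n - l(-25) = -148009/362700 - 28*sqrt(-25) = -148009/362700 - 28*5*I = -148009/362700 - 140*I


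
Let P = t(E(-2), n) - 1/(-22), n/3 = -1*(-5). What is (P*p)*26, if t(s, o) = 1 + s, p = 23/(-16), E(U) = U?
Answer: 6279/176 ≈ 35.676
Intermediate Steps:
p = -23/16 (p = 23*(-1/16) = -23/16 ≈ -1.4375)
n = 15 (n = 3*(-1*(-5)) = 3*5 = 15)
P = -21/22 (P = (1 - 2) - 1/(-22) = -1 - (-1)/22 = -1 - 1*(-1/22) = -1 + 1/22 = -21/22 ≈ -0.95455)
(P*p)*26 = -21/22*(-23/16)*26 = (483/352)*26 = 6279/176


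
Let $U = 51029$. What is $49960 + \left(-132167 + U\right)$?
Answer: $-31178$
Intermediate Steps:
$49960 + \left(-132167 + U\right) = 49960 + \left(-132167 + 51029\right) = 49960 - 81138 = -31178$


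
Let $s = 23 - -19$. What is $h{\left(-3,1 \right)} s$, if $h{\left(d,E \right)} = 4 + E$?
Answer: $210$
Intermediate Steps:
$s = 42$ ($s = 23 + 19 = 42$)
$h{\left(-3,1 \right)} s = \left(4 + 1\right) 42 = 5 \cdot 42 = 210$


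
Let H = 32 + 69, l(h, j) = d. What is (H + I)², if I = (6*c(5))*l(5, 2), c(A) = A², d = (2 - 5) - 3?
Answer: 638401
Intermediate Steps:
d = -6 (d = -3 - 3 = -6)
l(h, j) = -6
H = 101
I = -900 (I = (6*5²)*(-6) = (6*25)*(-6) = 150*(-6) = -900)
(H + I)² = (101 - 900)² = (-799)² = 638401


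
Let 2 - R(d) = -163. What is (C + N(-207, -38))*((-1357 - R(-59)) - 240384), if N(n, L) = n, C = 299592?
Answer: -72423027810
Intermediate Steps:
R(d) = 165 (R(d) = 2 - 1*(-163) = 2 + 163 = 165)
(C + N(-207, -38))*((-1357 - R(-59)) - 240384) = (299592 - 207)*((-1357 - 1*165) - 240384) = 299385*((-1357 - 165) - 240384) = 299385*(-1522 - 240384) = 299385*(-241906) = -72423027810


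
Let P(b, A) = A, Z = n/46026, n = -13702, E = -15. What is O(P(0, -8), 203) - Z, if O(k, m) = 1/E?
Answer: 26584/115065 ≈ 0.23103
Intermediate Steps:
Z = -6851/23013 (Z = -13702/46026 = -13702*1/46026 = -6851/23013 ≈ -0.29770)
O(k, m) = -1/15 (O(k, m) = 1/(-15) = -1/15)
O(P(0, -8), 203) - Z = -1/15 - 1*(-6851/23013) = -1/15 + 6851/23013 = 26584/115065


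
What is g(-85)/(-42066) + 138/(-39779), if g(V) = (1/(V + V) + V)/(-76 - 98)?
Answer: -57429980323/16499166062040 ≈ -0.0034808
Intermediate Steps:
g(V) = -V/174 - 1/(348*V) (g(V) = (1/(2*V) + V)/(-174) = (1/(2*V) + V)*(-1/174) = (V + 1/(2*V))*(-1/174) = -V/174 - 1/(348*V))
g(-85)/(-42066) + 138/(-39779) = (-1/174*(-85) - 1/348/(-85))/(-42066) + 138/(-39779) = (85/174 - 1/348*(-1/85))*(-1/42066) + 138*(-1/39779) = (85/174 + 1/29580)*(-1/42066) - 138/39779 = (4817/9860)*(-1/42066) - 138/39779 = -4817/414770760 - 138/39779 = -57429980323/16499166062040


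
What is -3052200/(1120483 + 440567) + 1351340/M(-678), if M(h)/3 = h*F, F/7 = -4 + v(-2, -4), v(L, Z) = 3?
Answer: 2295613426/24695811 ≈ 92.956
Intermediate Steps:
F = -7 (F = 7*(-4 + 3) = 7*(-1) = -7)
M(h) = -21*h (M(h) = 3*(h*(-7)) = 3*(-7*h) = -21*h)
-3052200/(1120483 + 440567) + 1351340/M(-678) = -3052200/(1120483 + 440567) + 1351340/((-21*(-678))) = -3052200/1561050 + 1351340/14238 = -3052200*1/1561050 + 1351340*(1/14238) = -20348/10407 + 675670/7119 = 2295613426/24695811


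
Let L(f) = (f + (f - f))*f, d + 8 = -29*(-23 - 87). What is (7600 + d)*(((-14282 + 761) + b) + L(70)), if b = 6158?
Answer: -26556066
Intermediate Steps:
d = 3182 (d = -8 - 29*(-23 - 87) = -8 - 29*(-110) = -8 + 3190 = 3182)
L(f) = f**2 (L(f) = (f + 0)*f = f*f = f**2)
(7600 + d)*(((-14282 + 761) + b) + L(70)) = (7600 + 3182)*(((-14282 + 761) + 6158) + 70**2) = 10782*((-13521 + 6158) + 4900) = 10782*(-7363 + 4900) = 10782*(-2463) = -26556066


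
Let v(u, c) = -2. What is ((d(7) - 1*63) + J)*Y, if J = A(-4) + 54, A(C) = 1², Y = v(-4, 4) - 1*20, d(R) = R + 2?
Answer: -22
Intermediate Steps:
d(R) = 2 + R
Y = -22 (Y = -2 - 1*20 = -2 - 20 = -22)
A(C) = 1
J = 55 (J = 1 + 54 = 55)
((d(7) - 1*63) + J)*Y = (((2 + 7) - 1*63) + 55)*(-22) = ((9 - 63) + 55)*(-22) = (-54 + 55)*(-22) = 1*(-22) = -22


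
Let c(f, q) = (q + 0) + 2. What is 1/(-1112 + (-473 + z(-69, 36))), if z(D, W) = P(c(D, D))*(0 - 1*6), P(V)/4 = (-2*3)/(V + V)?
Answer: -67/106267 ≈ -0.00063049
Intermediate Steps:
c(f, q) = 2 + q (c(f, q) = q + 2 = 2 + q)
P(V) = -12/V (P(V) = 4*((-2*3)/(V + V)) = 4*(-6*1/(2*V)) = 4*(-3/V) = -12/V)
z(D, W) = 72/(2 + D) (z(D, W) = (-12/(2 + D))*(0 - 1*6) = (-12/(2 + D))*(0 - 6) = -12/(2 + D)*(-6) = 72/(2 + D))
1/(-1112 + (-473 + z(-69, 36))) = 1/(-1112 + (-473 + 72/(2 - 69))) = 1/(-1112 + (-473 + 72/(-67))) = 1/(-1112 + (-473 + 72*(-1/67))) = 1/(-1112 + (-473 - 72/67)) = 1/(-1112 - 31763/67) = 1/(-106267/67) = -67/106267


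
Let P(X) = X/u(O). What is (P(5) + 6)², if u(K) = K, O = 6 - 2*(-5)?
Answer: 10201/256 ≈ 39.848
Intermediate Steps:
O = 16 (O = 6 + 10 = 16)
P(X) = X/16
(P(5) + 6)² = ((1/16)*5 + 6)² = (5/16 + 6)² = (101/16)² = 10201/256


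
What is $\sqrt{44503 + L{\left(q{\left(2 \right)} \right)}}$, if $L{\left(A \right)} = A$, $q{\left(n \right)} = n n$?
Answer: $\sqrt{44507} \approx 210.97$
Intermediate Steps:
$q{\left(n \right)} = n^{2}$
$\sqrt{44503 + L{\left(q{\left(2 \right)} \right)}} = \sqrt{44503 + 2^{2}} = \sqrt{44503 + 4} = \sqrt{44507}$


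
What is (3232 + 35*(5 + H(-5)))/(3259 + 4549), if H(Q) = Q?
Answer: 101/244 ≈ 0.41393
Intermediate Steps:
(3232 + 35*(5 + H(-5)))/(3259 + 4549) = (3232 + 35*(5 - 5))/(3259 + 4549) = (3232 + 35*0)/7808 = (3232 + 0)*(1/7808) = 3232*(1/7808) = 101/244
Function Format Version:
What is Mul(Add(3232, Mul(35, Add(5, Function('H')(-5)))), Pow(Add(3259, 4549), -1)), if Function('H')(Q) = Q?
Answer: Rational(101, 244) ≈ 0.41393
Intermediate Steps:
Mul(Add(3232, Mul(35, Add(5, Function('H')(-5)))), Pow(Add(3259, 4549), -1)) = Mul(Add(3232, Mul(35, Add(5, -5))), Pow(Add(3259, 4549), -1)) = Mul(Add(3232, Mul(35, 0)), Pow(7808, -1)) = Mul(Add(3232, 0), Rational(1, 7808)) = Mul(3232, Rational(1, 7808)) = Rational(101, 244)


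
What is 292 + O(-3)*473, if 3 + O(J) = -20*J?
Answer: 27253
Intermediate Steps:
O(J) = -3 - 20*J
292 + O(-3)*473 = 292 + (-3 - 20*(-3))*473 = 292 + (-3 + 60)*473 = 292 + 57*473 = 292 + 26961 = 27253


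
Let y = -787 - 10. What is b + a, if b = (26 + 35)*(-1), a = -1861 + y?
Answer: -2719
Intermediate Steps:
y = -797
a = -2658 (a = -1861 - 797 = -2658)
b = -61 (b = 61*(-1) = -61)
b + a = -61 - 2658 = -2719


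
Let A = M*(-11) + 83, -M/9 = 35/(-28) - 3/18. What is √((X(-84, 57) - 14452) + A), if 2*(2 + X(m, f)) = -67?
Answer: I*√58179/2 ≈ 120.6*I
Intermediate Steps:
M = 51/4 (M = -9*(35/(-28) - 3/18) = -9*(35*(-1/28) - 3*1/18) = -9*(-5/4 - ⅙) = -9*(-17/12) = 51/4 ≈ 12.750)
X(m, f) = -71/2 (X(m, f) = -2 + (½)*(-67) = -2 - 67/2 = -71/2)
A = -229/4 (A = (51/4)*(-11) + 83 = -561/4 + 83 = -229/4 ≈ -57.250)
√((X(-84, 57) - 14452) + A) = √((-71/2 - 14452) - 229/4) = √(-28975/2 - 229/4) = √(-58179/4) = I*√58179/2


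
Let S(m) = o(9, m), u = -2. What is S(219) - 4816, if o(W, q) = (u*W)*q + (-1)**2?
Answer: -8757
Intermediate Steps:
o(W, q) = 1 - 2*W*q (o(W, q) = (-2*W)*q + (-1)**2 = -2*W*q + 1 = 1 - 2*W*q)
S(m) = 1 - 18*m (S(m) = 1 - 2*9*m = 1 - 18*m)
S(219) - 4816 = (1 - 18*219) - 4816 = (1 - 3942) - 4816 = -3941 - 4816 = -8757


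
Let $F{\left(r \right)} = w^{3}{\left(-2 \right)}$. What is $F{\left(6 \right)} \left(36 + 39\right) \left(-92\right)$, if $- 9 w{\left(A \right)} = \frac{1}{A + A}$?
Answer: $- \frac{575}{3888} \approx -0.14789$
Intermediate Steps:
$w{\left(A \right)} = - \frac{1}{18 A}$ ($w{\left(A \right)} = - \frac{1}{9 \left(A + A\right)} = - \frac{1}{9 \cdot 2 A} = - \frac{\frac{1}{2} \frac{1}{A}}{9} = - \frac{1}{18 A}$)
$F{\left(r \right)} = \frac{1}{46656}$ ($F{\left(r \right)} = \left(- \frac{1}{18 \left(-2\right)}\right)^{3} = \left(\left(- \frac{1}{18}\right) \left(- \frac{1}{2}\right)\right)^{3} = \left(\frac{1}{36}\right)^{3} = \frac{1}{46656}$)
$F{\left(6 \right)} \left(36 + 39\right) \left(-92\right) = \frac{36 + 39}{46656} \left(-92\right) = \frac{1}{46656} \cdot 75 \left(-92\right) = \frac{25}{15552} \left(-92\right) = - \frac{575}{3888}$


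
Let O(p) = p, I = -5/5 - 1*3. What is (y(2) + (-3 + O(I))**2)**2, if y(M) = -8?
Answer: 1681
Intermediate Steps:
I = -4 (I = -5*1/5 - 3 = -1 - 3 = -4)
(y(2) + (-3 + O(I))**2)**2 = (-8 + (-3 - 4)**2)**2 = (-8 + (-7)**2)**2 = (-8 + 49)**2 = 41**2 = 1681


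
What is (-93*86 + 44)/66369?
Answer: -7954/66369 ≈ -0.11985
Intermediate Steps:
(-93*86 + 44)/66369 = (-7998 + 44)*(1/66369) = -7954*1/66369 = -7954/66369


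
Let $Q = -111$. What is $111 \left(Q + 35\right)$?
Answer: $-8436$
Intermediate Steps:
$111 \left(Q + 35\right) = 111 \left(-111 + 35\right) = 111 \left(-76\right) = -8436$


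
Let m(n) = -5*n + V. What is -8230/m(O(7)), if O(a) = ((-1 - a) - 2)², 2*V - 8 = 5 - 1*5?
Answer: 4115/248 ≈ 16.593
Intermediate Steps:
V = 4 (V = 4 + (5 - 1*5)/2 = 4 + (5 - 5)/2 = 4 + (½)*0 = 4 + 0 = 4)
O(a) = (-3 - a)²
m(n) = 4 - 5*n (m(n) = -5*n + 4 = 4 - 5*n)
-8230/m(O(7)) = -8230/(4 - 5*(3 + 7)²) = -8230/(4 - 5*10²) = -8230/(4 - 5*100) = -8230/(4 - 500) = -8230/(-496) = -8230*(-1/496) = 4115/248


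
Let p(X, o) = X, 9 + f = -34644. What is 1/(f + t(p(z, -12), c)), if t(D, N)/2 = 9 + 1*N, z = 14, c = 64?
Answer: -1/34507 ≈ -2.8980e-5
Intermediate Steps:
f = -34653 (f = -9 - 34644 = -34653)
t(D, N) = 18 + 2*N (t(D, N) = 2*(9 + 1*N) = 2*(9 + N) = 18 + 2*N)
1/(f + t(p(z, -12), c)) = 1/(-34653 + (18 + 2*64)) = 1/(-34653 + (18 + 128)) = 1/(-34653 + 146) = 1/(-34507) = -1/34507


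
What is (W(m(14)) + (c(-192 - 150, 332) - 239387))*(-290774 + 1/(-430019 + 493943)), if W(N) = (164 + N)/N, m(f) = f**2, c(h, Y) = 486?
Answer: 217585636229343325/3132276 ≈ 6.9466e+10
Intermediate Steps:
W(N) = (164 + N)/N
(W(m(14)) + (c(-192 - 150, 332) - 239387))*(-290774 + 1/(-430019 + 493943)) = ((164 + 14**2)/(14**2) + (486 - 239387))*(-290774 + 1/(-430019 + 493943)) = ((164 + 196)/196 - 238901)*(-290774 + 1/63924) = ((1/196)*360 - 238901)*(-290774 + 1/63924) = (90/49 - 238901)*(-18587437175/63924) = -11706059/49*(-18587437175/63924) = 217585636229343325/3132276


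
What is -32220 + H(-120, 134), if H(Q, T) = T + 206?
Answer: -31880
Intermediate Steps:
H(Q, T) = 206 + T
-32220 + H(-120, 134) = -32220 + (206 + 134) = -32220 + 340 = -31880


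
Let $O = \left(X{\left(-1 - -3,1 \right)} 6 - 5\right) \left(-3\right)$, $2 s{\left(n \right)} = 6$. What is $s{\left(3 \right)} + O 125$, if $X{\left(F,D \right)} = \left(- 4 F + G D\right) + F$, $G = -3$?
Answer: $22128$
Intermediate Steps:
$s{\left(n \right)} = 3$ ($s{\left(n \right)} = \frac{1}{2} \cdot 6 = 3$)
$X{\left(F,D \right)} = - 3 D - 3 F$ ($X{\left(F,D \right)} = \left(- 4 F - 3 D\right) + F = - 3 D - 3 F$)
$O = 177$ ($O = \left(\left(\left(-3\right) 1 - 3 \left(-1 - -3\right)\right) 6 - 5\right) \left(-3\right) = \left(\left(-3 - 3 \left(-1 + 3\right)\right) 6 - 5\right) \left(-3\right) = \left(\left(-3 - 6\right) 6 - 5\right) \left(-3\right) = \left(\left(-9\right) 6 - 5\right) \left(-3\right) = \left(-54 - 5\right) \left(-3\right) = \left(-59\right) \left(-3\right) = 177$)
$s{\left(3 \right)} + O 125 = 3 + 177 \cdot 125 = 3 + 22125 = 22128$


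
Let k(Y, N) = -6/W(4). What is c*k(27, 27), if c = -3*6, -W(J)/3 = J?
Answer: -9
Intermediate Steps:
W(J) = -3*J
k(Y, N) = ½ (k(Y, N) = -6/((-3*4)) = -6/(-12) = -6*(-1/12) = ½)
c = -18
c*k(27, 27) = -18*½ = -9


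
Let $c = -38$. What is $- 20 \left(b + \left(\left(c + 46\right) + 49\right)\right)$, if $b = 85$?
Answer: $-2840$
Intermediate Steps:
$- 20 \left(b + \left(\left(c + 46\right) + 49\right)\right) = - 20 \left(85 + \left(\left(-38 + 46\right) + 49\right)\right) = - 20 \left(85 + \left(8 + 49\right)\right) = - 20 \left(85 + 57\right) = \left(-20\right) 142 = -2840$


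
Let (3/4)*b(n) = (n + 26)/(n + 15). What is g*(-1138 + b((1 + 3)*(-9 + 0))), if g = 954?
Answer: -7595324/7 ≈ -1.0850e+6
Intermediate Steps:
b(n) = 4*(26 + n)/(3*(15 + n)) (b(n) = 4*((n + 26)/(n + 15))/3 = 4*((26 + n)/(15 + n))/3 = 4*(26 + n)/(3*(15 + n)))
g*(-1138 + b((1 + 3)*(-9 + 0))) = 954*(-1138 + 4*(26 + (1 + 3)*(-9 + 0))/(3*(15 + (1 + 3)*(-9 + 0)))) = 954*(-1138 + 4*(26 + 4*(-9))/(3*(15 + 4*(-9)))) = 954*(-1138 + 4*(26 - 36)/(3*(15 - 36))) = 954*(-1138 + (4/3)*(-10)/(-21)) = 954*(-1138 + (4/3)*(-1/21)*(-10)) = 954*(-1138 + 40/63) = 954*(-71654/63) = -7595324/7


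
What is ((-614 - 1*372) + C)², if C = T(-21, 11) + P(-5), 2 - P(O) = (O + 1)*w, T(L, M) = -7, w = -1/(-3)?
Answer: 8814961/9 ≈ 9.7944e+5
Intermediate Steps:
w = ⅓ (w = -1*(-⅓) = ⅓ ≈ 0.33333)
P(O) = 5/3 - O/3 (P(O) = 2 - (O + 1)/3 = 2 - (1 + O)/3 = 2 - (⅓ + O/3) = 2 + (-⅓ - O/3) = 5/3 - O/3)
C = -11/3 (C = -7 + (5/3 - ⅓*(-5)) = -7 + (5/3 + 5/3) = -7 + 10/3 = -11/3 ≈ -3.6667)
((-614 - 1*372) + C)² = ((-614 - 1*372) - 11/3)² = ((-614 - 372) - 11/3)² = (-986 - 11/3)² = (-2969/3)² = 8814961/9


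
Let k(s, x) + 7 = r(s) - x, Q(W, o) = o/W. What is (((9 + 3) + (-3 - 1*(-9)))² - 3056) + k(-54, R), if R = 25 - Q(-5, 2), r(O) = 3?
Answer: -13807/5 ≈ -2761.4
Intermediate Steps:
R = 127/5 (R = 25 - 2/(-5) = 25 - 2*(-1)/5 = 25 - 1*(-⅖) = 25 + ⅖ = 127/5 ≈ 25.400)
k(s, x) = -4 - x (k(s, x) = -7 + (3 - x) = -4 - x)
(((9 + 3) + (-3 - 1*(-9)))² - 3056) + k(-54, R) = (((9 + 3) + (-3 - 1*(-9)))² - 3056) + (-4 - 1*127/5) = ((12 + (-3 + 9))² - 3056) + (-4 - 127/5) = ((12 + 6)² - 3056) - 147/5 = (18² - 3056) - 147/5 = (324 - 3056) - 147/5 = -2732 - 147/5 = -13807/5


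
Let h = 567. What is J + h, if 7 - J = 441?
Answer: 133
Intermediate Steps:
J = -434 (J = 7 - 1*441 = 7 - 441 = -434)
J + h = -434 + 567 = 133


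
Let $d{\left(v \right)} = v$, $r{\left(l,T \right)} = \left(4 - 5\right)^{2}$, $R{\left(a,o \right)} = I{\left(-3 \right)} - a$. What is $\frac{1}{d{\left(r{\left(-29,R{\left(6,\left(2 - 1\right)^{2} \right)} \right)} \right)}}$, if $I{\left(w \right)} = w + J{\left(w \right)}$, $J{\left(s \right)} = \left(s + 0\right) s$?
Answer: $1$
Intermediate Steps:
$J{\left(s \right)} = s^{2}$ ($J{\left(s \right)} = s s = s^{2}$)
$I{\left(w \right)} = w + w^{2}$
$R{\left(a,o \right)} = 6 - a$ ($R{\left(a,o \right)} = - 3 \left(1 - 3\right) - a = \left(-3\right) \left(-2\right) - a = 6 - a$)
$r{\left(l,T \right)} = 1$ ($r{\left(l,T \right)} = \left(-1\right)^{2} = 1$)
$\frac{1}{d{\left(r{\left(-29,R{\left(6,\left(2 - 1\right)^{2} \right)} \right)} \right)}} = 1^{-1} = 1$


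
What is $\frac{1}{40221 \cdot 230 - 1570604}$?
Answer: $\frac{1}{7680226} \approx 1.302 \cdot 10^{-7}$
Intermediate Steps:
$\frac{1}{40221 \cdot 230 - 1570604} = \frac{1}{9250830 - 1570604} = \frac{1}{7680226}$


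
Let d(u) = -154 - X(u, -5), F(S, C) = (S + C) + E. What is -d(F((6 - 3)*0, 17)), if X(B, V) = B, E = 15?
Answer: 186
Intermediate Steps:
F(S, C) = 15 + C + S (F(S, C) = (S + C) + 15 = (C + S) + 15 = 15 + C + S)
d(u) = -154 - u
-d(F((6 - 3)*0, 17)) = -(-154 - (15 + 17 + (6 - 3)*0)) = -(-154 - (15 + 17 + 3*0)) = -(-154 - (15 + 17 + 0)) = -(-154 - 1*32) = -(-154 - 32) = -1*(-186) = 186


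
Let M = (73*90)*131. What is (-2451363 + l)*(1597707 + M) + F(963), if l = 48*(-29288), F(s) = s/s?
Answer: -9482419805498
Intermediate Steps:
M = 860670 (M = 6570*131 = 860670)
F(s) = 1
l = -1405824
(-2451363 + l)*(1597707 + M) + F(963) = (-2451363 - 1405824)*(1597707 + 860670) + 1 = -3857187*2458377 + 1 = -9482419805499 + 1 = -9482419805498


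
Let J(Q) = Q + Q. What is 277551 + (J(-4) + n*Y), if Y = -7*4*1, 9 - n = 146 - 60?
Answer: 279699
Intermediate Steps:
n = -77 (n = 9 - (146 - 60) = 9 - 1*86 = 9 - 86 = -77)
Y = -28 (Y = -28*1 = -28)
J(Q) = 2*Q
277551 + (J(-4) + n*Y) = 277551 + (2*(-4) - 77*(-28)) = 277551 + (-8 + 2156) = 277551 + 2148 = 279699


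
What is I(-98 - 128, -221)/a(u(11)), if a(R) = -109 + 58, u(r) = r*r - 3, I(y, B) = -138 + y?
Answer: 364/51 ≈ 7.1373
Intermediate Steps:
u(r) = -3 + r² (u(r) = r² - 3 = -3 + r²)
a(R) = -51
I(-98 - 128, -221)/a(u(11)) = (-138 + (-98 - 128))/(-51) = (-138 - 226)*(-1/51) = -364*(-1/51) = 364/51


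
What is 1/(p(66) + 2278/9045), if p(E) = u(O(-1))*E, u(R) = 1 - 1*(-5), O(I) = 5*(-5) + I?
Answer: 135/53494 ≈ 0.0025236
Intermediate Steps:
O(I) = -25 + I
u(R) = 6 (u(R) = 1 + 5 = 6)
p(E) = 6*E
1/(p(66) + 2278/9045) = 1/(6*66 + 2278/9045) = 1/(396 + 2278*(1/9045)) = 1/(396 + 34/135) = 1/(53494/135) = 135/53494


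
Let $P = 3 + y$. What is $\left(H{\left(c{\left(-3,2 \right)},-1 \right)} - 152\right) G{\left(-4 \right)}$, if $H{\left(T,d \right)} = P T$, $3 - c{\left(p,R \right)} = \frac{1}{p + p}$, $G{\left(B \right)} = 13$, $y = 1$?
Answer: $- \frac{5434}{3} \approx -1811.3$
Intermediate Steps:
$c{\left(p,R \right)} = 3 - \frac{1}{2 p}$ ($c{\left(p,R \right)} = 3 - \frac{1}{p + p} = 3 - \frac{1}{2 p}$)
$P = 4$ ($P = 3 + 1 = 4$)
$H{\left(T,d \right)} = 4 T$
$\left(H{\left(c{\left(-3,2 \right)},-1 \right)} - 152\right) G{\left(-4 \right)} = \left(4 \left(3 - \frac{1}{2 \left(-3\right)}\right) - 152\right) 13 = \left(4 \left(3 - - \frac{1}{6}\right) - 152\right) 13 = \left(4 \left(3 + \frac{1}{6}\right) - 152\right) 13 = \left(4 \cdot \frac{19}{6} - 152\right) 13 = \left(\frac{38}{3} - 152\right) 13 = \left(- \frac{418}{3}\right) 13 = - \frac{5434}{3}$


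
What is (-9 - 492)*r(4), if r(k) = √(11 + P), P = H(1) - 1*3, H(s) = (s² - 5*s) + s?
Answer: -501*√5 ≈ -1120.3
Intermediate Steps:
H(s) = s² - 4*s
P = -6 (P = 1*(-4 + 1) - 1*3 = 1*(-3) - 3 = -3 - 3 = -6)
r(k) = √5 (r(k) = √(11 - 6) = √5)
(-9 - 492)*r(4) = (-9 - 492)*√5 = -501*√5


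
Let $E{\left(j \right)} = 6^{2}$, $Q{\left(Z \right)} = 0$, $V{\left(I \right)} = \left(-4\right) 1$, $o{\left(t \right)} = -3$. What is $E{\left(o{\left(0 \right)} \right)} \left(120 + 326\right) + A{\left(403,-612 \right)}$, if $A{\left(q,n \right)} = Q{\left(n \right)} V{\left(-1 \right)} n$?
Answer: $16056$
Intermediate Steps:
$V{\left(I \right)} = -4$
$A{\left(q,n \right)} = 0$ ($A{\left(q,n \right)} = 0 \left(-4\right) n = 0 n = 0$)
$E{\left(j \right)} = 36$
$E{\left(o{\left(0 \right)} \right)} \left(120 + 326\right) + A{\left(403,-612 \right)} = 36 \left(120 + 326\right) + 0 = 36 \cdot 446 + 0 = 16056 + 0 = 16056$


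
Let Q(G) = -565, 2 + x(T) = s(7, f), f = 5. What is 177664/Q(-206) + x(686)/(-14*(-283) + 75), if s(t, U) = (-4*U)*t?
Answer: -717309798/2280905 ≈ -314.48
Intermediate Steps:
s(t, U) = -4*U*t
x(T) = -142 (x(T) = -2 - 4*5*7 = -2 - 140 = -142)
177664/Q(-206) + x(686)/(-14*(-283) + 75) = 177664/(-565) - 142/(-14*(-283) + 75) = 177664*(-1/565) - 142/(3962 + 75) = -177664/565 - 142/4037 = -717309798/2280905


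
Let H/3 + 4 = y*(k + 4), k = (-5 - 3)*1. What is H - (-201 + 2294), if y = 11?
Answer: -2237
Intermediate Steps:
k = -8 (k = -8*1 = -8)
H = -144 (H = -12 + 3*(11*(-8 + 4)) = -12 + 3*(11*(-4)) = -12 + 3*(-44) = -12 - 132 = -144)
H - (-201 + 2294) = -144 - (-201 + 2294) = -144 - 1*2093 = -144 - 2093 = -2237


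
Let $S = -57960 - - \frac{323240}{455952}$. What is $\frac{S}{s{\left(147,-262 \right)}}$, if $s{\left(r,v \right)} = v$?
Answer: $\frac{3303331835}{14932428} \approx 221.22$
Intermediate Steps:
$S = - \frac{3303331835}{56994}$ ($S = -57960 - \left(-323240\right) \frac{1}{455952} = -57960 - - \frac{40405}{56994} = -57960 + \frac{40405}{56994} = - \frac{3303331835}{56994} \approx -57959.0$)
$\frac{S}{s{\left(147,-262 \right)}} = - \frac{3303331835}{56994 \left(-262\right)} = \left(- \frac{3303331835}{56994}\right) \left(- \frac{1}{262}\right) = \frac{3303331835}{14932428}$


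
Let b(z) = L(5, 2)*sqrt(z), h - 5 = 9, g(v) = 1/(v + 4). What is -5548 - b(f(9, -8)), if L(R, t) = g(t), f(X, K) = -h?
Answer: -5548 - I*sqrt(14)/6 ≈ -5548.0 - 0.62361*I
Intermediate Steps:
g(v) = 1/(4 + v)
h = 14 (h = 5 + 9 = 14)
f(X, K) = -14 (f(X, K) = -1*14 = -14)
L(R, t) = 1/(4 + t)
b(z) = sqrt(z)/6 (b(z) = sqrt(z)/(4 + 2) = sqrt(z)/6)
-5548 - b(f(9, -8)) = -5548 - sqrt(-14)/6 = -5548 - I*sqrt(14)/6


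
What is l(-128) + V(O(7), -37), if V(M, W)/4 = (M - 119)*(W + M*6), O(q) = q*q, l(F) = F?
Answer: -72088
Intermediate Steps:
O(q) = q²
V(M, W) = 4*(-119 + M)*(W + 6*M) (V(M, W) = 4*((M - 119)*(W + M*6)) = 4*((-119 + M)*(W + 6*M)) = 4*(-119 + M)*(W + 6*M))
l(-128) + V(O(7), -37) = -128 + (-2856*7² - 476*(-37) + 24*(7²)² + 4*7²*(-37)) = -128 + (-2856*49 + 17612 + 24*49² + 4*49*(-37)) = -128 + (-139944 + 17612 + 24*2401 - 7252) = -128 + (-139944 + 17612 + 57624 - 7252) = -128 - 71960 = -72088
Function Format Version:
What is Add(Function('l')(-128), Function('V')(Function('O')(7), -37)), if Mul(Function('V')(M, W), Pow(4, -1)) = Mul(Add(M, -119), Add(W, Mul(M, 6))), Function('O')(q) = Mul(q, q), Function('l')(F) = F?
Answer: -72088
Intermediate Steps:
Function('O')(q) = Pow(q, 2)
Function('V')(M, W) = Mul(4, Add(-119, M), Add(W, Mul(6, M))) (Function('V')(M, W) = Mul(4, Mul(Add(M, -119), Add(W, Mul(M, 6)))) = Mul(4, Mul(Add(-119, M), Add(W, Mul(6, M)))) = Mul(4, Add(-119, M), Add(W, Mul(6, M))))
Add(Function('l')(-128), Function('V')(Function('O')(7), -37)) = Add(-128, Add(Mul(-2856, Pow(7, 2)), Mul(-476, -37), Mul(24, Pow(Pow(7, 2), 2)), Mul(4, Pow(7, 2), -37))) = Add(-128, Add(Mul(-2856, 49), 17612, Mul(24, Pow(49, 2)), Mul(4, 49, -37))) = Add(-128, Add(-139944, 17612, Mul(24, 2401), -7252)) = Add(-128, Add(-139944, 17612, 57624, -7252)) = Add(-128, -71960) = -72088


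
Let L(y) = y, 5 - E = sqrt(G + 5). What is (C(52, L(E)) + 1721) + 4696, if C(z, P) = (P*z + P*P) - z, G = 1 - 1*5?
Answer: 6589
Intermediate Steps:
G = -4 (G = 1 - 5 = -4)
E = 4 (E = 5 - sqrt(-4 + 5) = 5 - sqrt(1) = 5 - 1*1 = 5 - 1 = 4)
C(z, P) = P**2 - z + P*z (C(z, P) = (P*z + P**2) - z = (P**2 + P*z) - z = P**2 - z + P*z)
(C(52, L(E)) + 1721) + 4696 = ((4**2 - 1*52 + 4*52) + 1721) + 4696 = ((16 - 52 + 208) + 1721) + 4696 = (172 + 1721) + 4696 = 1893 + 4696 = 6589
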